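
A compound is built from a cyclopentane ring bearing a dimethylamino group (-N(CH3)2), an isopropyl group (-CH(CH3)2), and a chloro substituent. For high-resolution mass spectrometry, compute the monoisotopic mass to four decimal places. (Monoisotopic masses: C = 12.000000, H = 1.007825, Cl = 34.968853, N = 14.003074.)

Atom tally by fragment:
  cyclopentane ring core → C:5 H:10
  (− 3 ring H displaced by substituents)
  + N(CH3)2 → N:1 C:2 H:6
  + CH(CH3)2 → C:3 H:7
  + Cl → Cl:1
Element totals:
  C: 10
  H: 20
  Cl: 1
  N: 1
Molecular formula: C10H20ClN.
  M = 10(12.0) + 20(1.007825) + 34.968853 + 14.003074
    = 120.000000 + 20.156500 + 34.968853 + 14.003074 = 189.128427

189.1284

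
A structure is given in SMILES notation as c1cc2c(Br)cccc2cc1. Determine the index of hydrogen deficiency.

Atom tally by fragment:
  naphthalene ring system core → C:10 H:8
  (− 1 ring H displaced by substituents)
  + Br → Br:1
Element totals:
  C: 10
  H: 7
  Br: 1
Molecular formula: C10H7Br.
DoU = (2C + 2 + N − H − X) / 2 = (2·10 + 2 + 0 − 7 − 1) / 2 = 7.

7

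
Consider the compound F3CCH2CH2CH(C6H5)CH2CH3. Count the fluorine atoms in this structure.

3

Atom tally by fragment:
  F3CCH2 → C:2 H:2 F:3
  CH2 → C:1 H:2
  CH(C6H5) → C:7 H:6
  CH2 → C:1 H:2
  CH3 → C:1 H:3
Element totals:
  C: 12
  H: 15
  F: 3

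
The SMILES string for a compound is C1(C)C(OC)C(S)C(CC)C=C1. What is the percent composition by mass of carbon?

64.47%

Atom tally by fragment:
  cyclohexene ring core → C:6 H:10
  (− 4 ring H displaced by substituents)
  + CH3 → C:1 H:3
  + OCH3 → C:1 H:3 O:1
  + SH → S:1 H:1
  + C2H5 → C:2 H:5
Element totals:
  C: 10
  H: 18
  O: 1
  S: 1
Molecular formula: C10H18OS.
Molar mass = 186.313 g/mol.
Mass from C: 10 × 12.011 = 120.110 g/mol.
%C = 120.110 / 186.313 × 100 = 64.47%.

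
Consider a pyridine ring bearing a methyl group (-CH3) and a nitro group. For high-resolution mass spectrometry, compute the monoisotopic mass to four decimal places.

138.0429

Atom tally by fragment:
  pyridine ring core → C:5 H:5 N:1
  (− 2 ring H displaced by substituents)
  + CH3 → C:1 H:3
  + NO2 → N:1 O:2
Element totals:
  C: 6
  H: 6
  N: 2
  O: 2
Molecular formula: C6H6N2O2.
  M = 6(12.0) + 6(1.007825) + 2(14.003074) + 2(15.994915)
    = 72.000000 + 6.046950 + 28.006148 + 31.989830 = 138.042928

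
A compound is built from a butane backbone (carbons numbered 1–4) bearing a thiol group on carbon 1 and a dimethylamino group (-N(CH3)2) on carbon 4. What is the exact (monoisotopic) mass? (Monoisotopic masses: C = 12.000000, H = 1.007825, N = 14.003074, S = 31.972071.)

133.0925

Atom tally by fragment:
  HSCH2 → C:1 H:3 S:1
  CH2 → C:1 H:2
  CH2 → C:1 H:2
  CH2N(CH3)2 → C:3 H:8 N:1
Element totals:
  C: 6
  H: 15
  N: 1
  S: 1
Molecular formula: C6H15NS.
  M = 6(12.0) + 15(1.007825) + 14.003074 + 31.972071
    = 72.000000 + 15.117375 + 14.003074 + 31.972071 = 133.092520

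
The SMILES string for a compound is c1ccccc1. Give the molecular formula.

C6H6

Atom tally by fragment:
  benzene ring core → C:6 H:6
Element totals:
  C: 6
  H: 6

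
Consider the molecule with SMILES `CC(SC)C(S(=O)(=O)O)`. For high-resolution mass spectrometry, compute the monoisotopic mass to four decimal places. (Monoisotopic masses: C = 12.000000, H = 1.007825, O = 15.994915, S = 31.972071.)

170.0071

Atom tally by fragment:
  CH3 → C:1 H:3
  CH(SCH3) → C:2 H:4 S:1
  CH2SO3H → C:1 H:3 S:1 O:3
Element totals:
  C: 4
  H: 10
  O: 3
  S: 2
Molecular formula: C4H10O3S2.
  M = 4(12.0) + 10(1.007825) + 3(15.994915) + 2(31.972071)
    = 48.000000 + 10.078250 + 47.984745 + 63.944142 = 170.007137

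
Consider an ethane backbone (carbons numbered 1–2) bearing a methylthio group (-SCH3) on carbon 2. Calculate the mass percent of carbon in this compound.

Atom tally by fragment:
  CH3 → C:1 H:3
  CH2SCH3 → C:2 H:5 S:1
Element totals:
  C: 3
  H: 8
  S: 1
Molecular formula: C3H8S.
Molar mass = 76.157 g/mol.
Mass from C: 3 × 12.011 = 36.033 g/mol.
%C = 36.033 / 76.157 × 100 = 47.31%.

47.31%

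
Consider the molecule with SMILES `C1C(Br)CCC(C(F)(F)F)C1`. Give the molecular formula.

Atom tally by fragment:
  cyclohexane ring core → C:6 H:12
  (− 2 ring H displaced by substituents)
  + Br → Br:1
  + CF3 → C:1 F:3
Element totals:
  C: 7
  H: 10
  Br: 1
  F: 3

C7H10BrF3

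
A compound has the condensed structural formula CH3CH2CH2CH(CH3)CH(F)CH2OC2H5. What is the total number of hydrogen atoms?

Atom tally by fragment:
  CH3 → C:1 H:3
  CH2 → C:1 H:2
  CH2 → C:1 H:2
  CH(CH3) → C:2 H:4
  CH(F) → C:1 H:1 F:1
  CH2OC2H5 → C:3 H:7 O:1
Element totals:
  C: 9
  H: 19
  F: 1
  O: 1

19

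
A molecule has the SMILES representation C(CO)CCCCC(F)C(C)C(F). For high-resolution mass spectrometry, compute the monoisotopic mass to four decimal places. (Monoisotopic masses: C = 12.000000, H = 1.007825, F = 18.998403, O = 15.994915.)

Atom tally by fragment:
  HOCH2CH2 → C:2 H:5 O:1
  CH2 → C:1 H:2
  CH2 → C:1 H:2
  CH2 → C:1 H:2
  CH2 → C:1 H:2
  CH(F) → C:1 H:1 F:1
  CH(CH3) → C:2 H:4
  CH2F → C:1 H:2 F:1
Element totals:
  C: 10
  H: 20
  F: 2
  O: 1
Molecular formula: C10H20F2O.
  M = 10(12.0) + 20(1.007825) + 2(18.998403) + 15.994915
    = 120.000000 + 20.156500 + 37.996806 + 15.994915 = 194.148221

194.1482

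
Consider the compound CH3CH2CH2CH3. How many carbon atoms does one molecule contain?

4

Atom tally by fragment:
  CH3 → C:1 H:3
  CH2 → C:1 H:2
  CH2 → C:1 H:2
  CH3 → C:1 H:3
Element totals:
  C: 4
  H: 10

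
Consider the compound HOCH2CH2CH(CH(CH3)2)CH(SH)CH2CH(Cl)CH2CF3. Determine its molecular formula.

Atom tally by fragment:
  HOCH2CH2 → C:2 H:5 O:1
  CH(CH(CH3)2) → C:4 H:8
  CH(SH) → C:1 H:2 S:1
  CH2 → C:1 H:2
  CH(Cl) → C:1 H:1 Cl:1
  CH2CF3 → C:2 H:2 F:3
Element totals:
  C: 11
  H: 20
  Cl: 1
  F: 3
  O: 1
  S: 1

C11H20ClF3OS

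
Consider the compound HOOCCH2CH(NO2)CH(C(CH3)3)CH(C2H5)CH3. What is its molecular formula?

C12H23NO4

Atom tally by fragment:
  HOOCCH2 → C:2 H:3 O:2
  CH(NO2) → C:1 H:1 N:1 O:2
  CH(C(CH3)3) → C:5 H:10
  CH(C2H5) → C:3 H:6
  CH3 → C:1 H:3
Element totals:
  C: 12
  H: 23
  N: 1
  O: 4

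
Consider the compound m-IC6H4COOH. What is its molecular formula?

C7H5IO2

Element totals:
  C: 7
  H: 5
  I: 1
  O: 2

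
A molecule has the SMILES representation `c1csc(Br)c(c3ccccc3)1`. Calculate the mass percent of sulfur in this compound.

Atom tally by fragment:
  thiophene ring core → C:4 H:4 S:1
  (− 2 ring H displaced by substituents)
  + Br → Br:1
  + C6H5 → C:6 H:5
Element totals:
  C: 10
  H: 7
  Br: 1
  S: 1
Molecular formula: C10H7BrS.
Molar mass = 239.130 g/mol.
Mass from S: 1 × 32.06 = 32.060 g/mol.
%S = 32.060 / 239.130 × 100 = 13.41%.

13.41%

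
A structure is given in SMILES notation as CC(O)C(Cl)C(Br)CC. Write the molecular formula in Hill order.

C6H12BrClO

Atom tally by fragment:
  CH3 → C:1 H:3
  CH(OH) → C:1 H:2 O:1
  CH(Cl) → C:1 H:1 Cl:1
  CH(Br) → C:1 H:1 Br:1
  CH2 → C:1 H:2
  CH3 → C:1 H:3
Element totals:
  C: 6
  H: 12
  Br: 1
  Cl: 1
  O: 1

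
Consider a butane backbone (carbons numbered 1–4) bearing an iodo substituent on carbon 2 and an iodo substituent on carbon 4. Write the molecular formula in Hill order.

C4H8I2

Atom tally by fragment:
  CH3 → C:1 H:3
  CH(I) → C:1 H:1 I:1
  CH2 → C:1 H:2
  CH2I → C:1 H:2 I:1
Element totals:
  C: 4
  H: 8
  I: 2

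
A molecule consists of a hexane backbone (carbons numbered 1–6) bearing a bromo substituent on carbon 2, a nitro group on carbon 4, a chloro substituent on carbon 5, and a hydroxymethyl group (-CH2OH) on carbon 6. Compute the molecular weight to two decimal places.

274.54 g/mol

Atom tally by fragment:
  CH3 → C:1 H:3
  CH(Br) → C:1 H:1 Br:1
  CH2 → C:1 H:2
  CH(NO2) → C:1 H:1 N:1 O:2
  CH(Cl) → C:1 H:1 Cl:1
  CH2CH2OH → C:2 H:5 O:1
Element totals:
  C: 7
  H: 13
  Br: 1
  Cl: 1
  N: 1
  O: 3
Molecular formula: C7H13BrClNO3.
  M = 7(12.011) + 13(1.008) + 79.904 + 35.45 + 14.007 + 3(15.999)
    = 84.077 + 13.104 + 79.904 + 35.450 + 14.007 + 47.997 = 274.539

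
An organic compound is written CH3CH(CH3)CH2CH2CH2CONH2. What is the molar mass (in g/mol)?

129.20 g/mol

Element totals:
  C: 7
  H: 15
  N: 1
  O: 1
Molecular formula: C7H15NO.
  M = 7(12.011) + 15(1.008) + 14.007 + 15.999
    = 84.077 + 15.120 + 14.007 + 15.999 = 129.203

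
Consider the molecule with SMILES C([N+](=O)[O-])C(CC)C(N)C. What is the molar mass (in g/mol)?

Atom tally by fragment:
  O2NCH2 → C:1 H:2 N:1 O:2
  CH(C2H5) → C:3 H:6
  CH(NH2) → C:1 H:3 N:1
  CH3 → C:1 H:3
Element totals:
  C: 6
  H: 14
  N: 2
  O: 2
Molecular formula: C6H14N2O2.
  M = 6(12.011) + 14(1.008) + 2(14.007) + 2(15.999)
    = 72.066 + 14.112 + 28.014 + 31.998 = 146.190

146.19 g/mol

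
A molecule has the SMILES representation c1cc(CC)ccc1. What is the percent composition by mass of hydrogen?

9.49%

Atom tally by fragment:
  benzene ring core → C:6 H:6
  (− 1 ring H displaced by substituents)
  + C2H5 → C:2 H:5
Element totals:
  C: 8
  H: 10
Molecular formula: C8H10.
Molar mass = 106.168 g/mol.
Mass from H: 10 × 1.008 = 10.080 g/mol.
%H = 10.080 / 106.168 × 100 = 9.49%.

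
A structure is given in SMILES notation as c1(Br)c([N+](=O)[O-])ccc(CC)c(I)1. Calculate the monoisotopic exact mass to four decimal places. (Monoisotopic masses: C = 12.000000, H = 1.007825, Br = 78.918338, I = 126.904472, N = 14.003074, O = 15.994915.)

Atom tally by fragment:
  benzene ring core → C:6 H:6
  (− 4 ring H displaced by substituents)
  + Br → Br:1
  + NO2 → N:1 O:2
  + C2H5 → C:2 H:5
  + I → I:1
Element totals:
  C: 8
  H: 7
  Br: 1
  I: 1
  N: 1
  O: 2
Molecular formula: C8H7BrINO2.
  M = 8(12.0) + 7(1.007825) + 78.918338 + 126.904472 + 14.003074 + 2(15.994915)
    = 96.000000 + 7.054775 + 78.918338 + 126.904472 + 14.003074 + 31.989830 = 354.870489

354.8705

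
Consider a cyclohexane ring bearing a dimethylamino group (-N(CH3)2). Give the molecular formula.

C8H17N

Atom tally by fragment:
  cyclohexane ring core → C:6 H:12
  (− 1 ring H displaced by substituents)
  + N(CH3)2 → N:1 C:2 H:6
Element totals:
  C: 8
  H: 17
  N: 1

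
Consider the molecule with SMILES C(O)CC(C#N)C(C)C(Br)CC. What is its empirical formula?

C9H16BrNO

Atom tally by fragment:
  HOCH2 → C:1 H:3 O:1
  CH2 → C:1 H:2
  CH(CN) → C:2 H:1 N:1
  CH(CH3) → C:2 H:4
  CH(Br) → C:1 H:1 Br:1
  CH2 → C:1 H:2
  CH3 → C:1 H:3
Element totals:
  C: 9
  H: 16
  Br: 1
  N: 1
  O: 1
Molecular formula: C9H16BrNO.
gcd of subscripts (1, 9, 16, 1, 1) = 1, so the empirical formula equals the molecular formula.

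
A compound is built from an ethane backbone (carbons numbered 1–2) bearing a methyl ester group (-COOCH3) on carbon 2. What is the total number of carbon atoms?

4

Atom tally by fragment:
  CH3 → C:1 H:3
  CH2COOCH3 → C:3 H:5 O:2
Element totals:
  C: 4
  H: 8
  O: 2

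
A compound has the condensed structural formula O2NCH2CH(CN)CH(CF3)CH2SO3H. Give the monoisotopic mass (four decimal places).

276.0028

Atom tally by fragment:
  O2NCH2 → C:1 H:2 N:1 O:2
  CH(CN) → C:2 H:1 N:1
  CH(CF3) → C:2 H:1 F:3
  CH2SO3H → C:1 H:3 S:1 O:3
Element totals:
  C: 6
  H: 7
  F: 3
  N: 2
  O: 5
  S: 1
Molecular formula: C6H7F3N2O5S.
  M = 6(12.0) + 7(1.007825) + 3(18.998403) + 2(14.003074) + 5(15.994915) + 31.972071
    = 72.000000 + 7.054775 + 56.995209 + 28.006148 + 79.974575 + 31.972071 = 276.002778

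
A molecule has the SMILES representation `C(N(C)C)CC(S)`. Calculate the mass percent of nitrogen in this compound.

11.75%

Atom tally by fragment:
  (CH3)2NCH2 → C:3 H:8 N:1
  CH2 → C:1 H:2
  CH2SH → C:1 H:3 S:1
Element totals:
  C: 5
  H: 13
  N: 1
  S: 1
Molecular formula: C5H13NS.
Molar mass = 119.226 g/mol.
Mass from N: 1 × 14.007 = 14.007 g/mol.
%N = 14.007 / 119.226 × 100 = 11.75%.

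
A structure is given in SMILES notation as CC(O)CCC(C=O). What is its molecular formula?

C6H12O2

Atom tally by fragment:
  CH3 → C:1 H:3
  CH(OH) → C:1 H:2 O:1
  CH2 → C:1 H:2
  CH2 → C:1 H:2
  CH2CHO → C:2 H:3 O:1
Element totals:
  C: 6
  H: 12
  O: 2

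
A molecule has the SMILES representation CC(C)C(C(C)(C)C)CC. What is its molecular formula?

Atom tally by fragment:
  CH3 → C:1 H:3
  CH(CH3) → C:2 H:4
  CH(C(CH3)3) → C:5 H:10
  CH2 → C:1 H:2
  CH3 → C:1 H:3
Element totals:
  C: 10
  H: 22

C10H22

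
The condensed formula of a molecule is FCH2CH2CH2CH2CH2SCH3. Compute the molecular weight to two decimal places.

136.23 g/mol

Atom tally by fragment:
  FCH2 → C:1 H:2 F:1
  CH2 → C:1 H:2
  CH2 → C:1 H:2
  CH2 → C:1 H:2
  CH2SCH3 → C:2 H:5 S:1
Element totals:
  C: 6
  H: 13
  F: 1
  S: 1
Molecular formula: C6H13FS.
  M = 6(12.011) + 13(1.008) + 18.998 + 32.06
    = 72.066 + 13.104 + 18.998 + 32.060 = 136.228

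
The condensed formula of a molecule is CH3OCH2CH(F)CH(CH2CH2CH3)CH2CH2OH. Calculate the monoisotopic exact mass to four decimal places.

Atom tally by fragment:
  CH3OCH2 → C:2 H:5 O:1
  CH(F) → C:1 H:1 F:1
  CH(CH2CH2CH3) → C:4 H:8
  CH2CH2OH → C:2 H:5 O:1
Element totals:
  C: 9
  H: 19
  F: 1
  O: 2
Molecular formula: C9H19FO2.
  M = 9(12.0) + 19(1.007825) + 18.998403 + 2(15.994915)
    = 108.000000 + 19.148675 + 18.998403 + 31.989830 = 178.136908

178.1369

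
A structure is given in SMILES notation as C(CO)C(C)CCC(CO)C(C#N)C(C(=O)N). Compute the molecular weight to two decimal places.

Atom tally by fragment:
  HOCH2CH2 → C:2 H:5 O:1
  CH(CH3) → C:2 H:4
  CH2 → C:1 H:2
  CH2 → C:1 H:2
  CH(CH2OH) → C:2 H:4 O:1
  CH(CN) → C:2 H:1 N:1
  CH2CONH2 → C:2 H:4 O:1 N:1
Element totals:
  C: 12
  H: 22
  N: 2
  O: 3
Molecular formula: C12H22N2O3.
  M = 12(12.011) + 22(1.008) + 2(14.007) + 3(15.999)
    = 144.132 + 22.176 + 28.014 + 47.997 = 242.319

242.32 g/mol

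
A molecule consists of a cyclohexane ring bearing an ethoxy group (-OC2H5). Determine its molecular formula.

Atom tally by fragment:
  cyclohexane ring core → C:6 H:12
  (− 1 ring H displaced by substituents)
  + OC2H5 → C:2 H:5 O:1
Element totals:
  C: 8
  H: 16
  O: 1

C8H16O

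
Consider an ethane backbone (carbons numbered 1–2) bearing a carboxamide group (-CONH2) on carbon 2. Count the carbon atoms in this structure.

Atom tally by fragment:
  CH3 → C:1 H:3
  CH2CONH2 → C:2 H:4 O:1 N:1
Element totals:
  C: 3
  H: 7
  N: 1
  O: 1

3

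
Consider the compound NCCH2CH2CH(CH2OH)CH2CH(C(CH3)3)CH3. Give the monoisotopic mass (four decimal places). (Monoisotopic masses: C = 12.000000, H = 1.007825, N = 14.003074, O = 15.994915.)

197.1780

Atom tally by fragment:
  NCCH2 → C:2 H:2 N:1
  CH2 → C:1 H:2
  CH(CH2OH) → C:2 H:4 O:1
  CH2 → C:1 H:2
  CH(C(CH3)3) → C:5 H:10
  CH3 → C:1 H:3
Element totals:
  C: 12
  H: 23
  N: 1
  O: 1
Molecular formula: C12H23NO.
  M = 12(12.0) + 23(1.007825) + 14.003074 + 15.994915
    = 144.000000 + 23.179975 + 14.003074 + 15.994915 = 197.177964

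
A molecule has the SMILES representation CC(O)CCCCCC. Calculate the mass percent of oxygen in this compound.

Atom tally by fragment:
  CH3 → C:1 H:3
  CH(OH) → C:1 H:2 O:1
  CH2 → C:1 H:2
  CH2 → C:1 H:2
  CH2 → C:1 H:2
  CH2 → C:1 H:2
  CH2 → C:1 H:2
  CH3 → C:1 H:3
Element totals:
  C: 8
  H: 18
  O: 1
Molecular formula: C8H18O.
Molar mass = 130.231 g/mol.
Mass from O: 1 × 15.999 = 15.999 g/mol.
%O = 15.999 / 130.231 × 100 = 12.29%.

12.29%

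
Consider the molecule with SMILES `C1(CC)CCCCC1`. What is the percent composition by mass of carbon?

85.63%

Atom tally by fragment:
  cyclohexane ring core → C:6 H:12
  (− 1 ring H displaced by substituents)
  + C2H5 → C:2 H:5
Element totals:
  C: 8
  H: 16
Molecular formula: C8H16.
Molar mass = 112.216 g/mol.
Mass from C: 8 × 12.011 = 96.088 g/mol.
%C = 96.088 / 112.216 × 100 = 85.63%.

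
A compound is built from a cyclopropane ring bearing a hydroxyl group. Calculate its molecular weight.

Atom tally by fragment:
  cyclopropane ring core → C:3 H:6
  (− 1 ring H displaced by substituents)
  + OH → O:1 H:1
Element totals:
  C: 3
  H: 6
  O: 1
Molecular formula: C3H6O.
  M = 3(12.011) + 6(1.008) + 15.999
    = 36.033 + 6.048 + 15.999 = 58.080

58.08 g/mol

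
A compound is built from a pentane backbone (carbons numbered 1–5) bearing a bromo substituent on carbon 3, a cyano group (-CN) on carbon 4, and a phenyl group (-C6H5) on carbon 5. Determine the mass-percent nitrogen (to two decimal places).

5.55%

Atom tally by fragment:
  CH3 → C:1 H:3
  CH2 → C:1 H:2
  CH(Br) → C:1 H:1 Br:1
  CH(CN) → C:2 H:1 N:1
  CH2C6H5 → C:7 H:7
Element totals:
  C: 12
  H: 14
  Br: 1
  N: 1
Molecular formula: C12H14BrN.
Molar mass = 252.155 g/mol.
Mass from N: 1 × 14.007 = 14.007 g/mol.
%N = 14.007 / 252.155 × 100 = 5.55%.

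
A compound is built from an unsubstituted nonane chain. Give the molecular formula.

Atom tally by fragment:
  CH3 → C:1 H:3
  CH2 → C:1 H:2
  CH2 → C:1 H:2
  CH2 → C:1 H:2
  CH2 → C:1 H:2
  CH2 → C:1 H:2
  CH2 → C:1 H:2
  CH2 → C:1 H:2
  CH3 → C:1 H:3
Element totals:
  C: 9
  H: 20

C9H20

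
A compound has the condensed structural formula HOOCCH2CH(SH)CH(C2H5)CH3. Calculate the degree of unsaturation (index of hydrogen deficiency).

1

Atom tally by fragment:
  HOOCCH2 → C:2 H:3 O:2
  CH(SH) → C:1 H:2 S:1
  CH(C2H5) → C:3 H:6
  CH3 → C:1 H:3
Element totals:
  C: 7
  H: 14
  O: 2
  S: 1
Molecular formula: C7H14O2S.
DoU = (2C + 2 + N − H − X) / 2 = (2·7 + 2 + 0 − 14 − 0) / 2 = 1.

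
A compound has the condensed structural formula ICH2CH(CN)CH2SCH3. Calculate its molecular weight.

241.09 g/mol

Atom tally by fragment:
  ICH2 → C:1 H:2 I:1
  CH(CN) → C:2 H:1 N:1
  CH2SCH3 → C:2 H:5 S:1
Element totals:
  C: 5
  H: 8
  I: 1
  N: 1
  S: 1
Molecular formula: C5H8INS.
  M = 5(12.011) + 8(1.008) + 126.904 + 14.007 + 32.06
    = 60.055 + 8.064 + 126.904 + 14.007 + 32.060 = 241.090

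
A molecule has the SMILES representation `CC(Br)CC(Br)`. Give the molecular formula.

Atom tally by fragment:
  CH3 → C:1 H:3
  CH(Br) → C:1 H:1 Br:1
  CH2 → C:1 H:2
  CH2Br → C:1 H:2 Br:1
Element totals:
  C: 4
  H: 8
  Br: 2

C4H8Br2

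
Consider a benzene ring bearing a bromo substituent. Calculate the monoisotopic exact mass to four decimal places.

Atom tally by fragment:
  benzene ring core → C:6 H:6
  (− 1 ring H displaced by substituents)
  + Br → Br:1
Element totals:
  C: 6
  H: 5
  Br: 1
Molecular formula: C6H5Br.
  M = 6(12.0) + 5(1.007825) + 78.918338
    = 72.000000 + 5.039125 + 78.918338 = 155.957463

155.9575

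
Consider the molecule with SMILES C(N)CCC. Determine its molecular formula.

C4H11N

Atom tally by fragment:
  H2NCH2 → C:1 H:4 N:1
  CH2 → C:1 H:2
  CH2 → C:1 H:2
  CH3 → C:1 H:3
Element totals:
  C: 4
  H: 11
  N: 1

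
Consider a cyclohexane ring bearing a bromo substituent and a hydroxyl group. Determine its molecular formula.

C6H11BrO

Atom tally by fragment:
  cyclohexane ring core → C:6 H:12
  (− 2 ring H displaced by substituents)
  + Br → Br:1
  + OH → O:1 H:1
Element totals:
  C: 6
  H: 11
  Br: 1
  O: 1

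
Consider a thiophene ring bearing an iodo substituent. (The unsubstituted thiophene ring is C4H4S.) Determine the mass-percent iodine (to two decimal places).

Atom tally by fragment:
  thiophene ring core → C:4 H:4 S:1
  (− 1 ring H displaced by substituents)
  + I → I:1
Element totals:
  C: 4
  H: 3
  I: 1
  S: 1
Molecular formula: C4H3IS.
Molar mass = 210.032 g/mol.
Mass from I: 1 × 126.904 = 126.904 g/mol.
%I = 126.904 / 210.032 × 100 = 60.42%.

60.42%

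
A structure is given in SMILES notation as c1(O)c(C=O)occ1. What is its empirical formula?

Atom tally by fragment:
  furan ring core → C:4 H:4 O:1
  (− 2 ring H displaced by substituents)
  + OH → O:1 H:1
  + CHO → C:1 H:1 O:1
Element totals:
  C: 5
  H: 4
  O: 3
Molecular formula: C5H4O3.
gcd of subscripts (5, 4, 3) = 1, so the empirical formula equals the molecular formula.

C5H4O3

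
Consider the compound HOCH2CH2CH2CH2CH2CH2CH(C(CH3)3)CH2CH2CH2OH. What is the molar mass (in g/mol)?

Element totals:
  C: 14
  H: 30
  O: 2
Molecular formula: C14H30O2.
  M = 14(12.011) + 30(1.008) + 2(15.999)
    = 168.154 + 30.240 + 31.998 = 230.392

230.39 g/mol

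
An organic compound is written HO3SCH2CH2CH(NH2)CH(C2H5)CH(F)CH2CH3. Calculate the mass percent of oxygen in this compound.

19.89%

Atom tally by fragment:
  HO3SCH2 → C:1 H:3 S:1 O:3
  CH2 → C:1 H:2
  CH(NH2) → C:1 H:3 N:1
  CH(C2H5) → C:3 H:6
  CH(F) → C:1 H:1 F:1
  CH2 → C:1 H:2
  CH3 → C:1 H:3
Element totals:
  C: 9
  H: 20
  F: 1
  N: 1
  O: 3
  S: 1
Molecular formula: C9H20FNO3S.
Molar mass = 241.321 g/mol.
Mass from O: 3 × 15.999 = 47.997 g/mol.
%O = 47.997 / 241.321 × 100 = 19.89%.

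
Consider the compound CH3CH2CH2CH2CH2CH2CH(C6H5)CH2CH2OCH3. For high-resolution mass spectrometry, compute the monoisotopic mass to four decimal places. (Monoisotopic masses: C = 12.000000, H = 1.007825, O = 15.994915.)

234.1984

Atom tally by fragment:
  CH3 → C:1 H:3
  CH2 → C:1 H:2
  CH2 → C:1 H:2
  CH2 → C:1 H:2
  CH2 → C:1 H:2
  CH2 → C:1 H:2
  CH(C6H5) → C:7 H:6
  CH2 → C:1 H:2
  CH2OCH3 → C:2 H:5 O:1
Element totals:
  C: 16
  H: 26
  O: 1
Molecular formula: C16H26O.
  M = 16(12.0) + 26(1.007825) + 15.994915
    = 192.000000 + 26.203450 + 15.994915 = 234.198365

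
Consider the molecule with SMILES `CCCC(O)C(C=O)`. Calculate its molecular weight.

Atom tally by fragment:
  CH3 → C:1 H:3
  CH2 → C:1 H:2
  CH2 → C:1 H:2
  CH(OH) → C:1 H:2 O:1
  CH2CHO → C:2 H:3 O:1
Element totals:
  C: 6
  H: 12
  O: 2
Molecular formula: C6H12O2.
  M = 6(12.011) + 12(1.008) + 2(15.999)
    = 72.066 + 12.096 + 31.998 = 116.160

116.16 g/mol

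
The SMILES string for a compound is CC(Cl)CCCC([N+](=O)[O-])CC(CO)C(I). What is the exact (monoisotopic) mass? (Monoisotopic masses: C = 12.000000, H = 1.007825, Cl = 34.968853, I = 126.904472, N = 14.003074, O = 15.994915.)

Atom tally by fragment:
  CH3 → C:1 H:3
  CH(Cl) → C:1 H:1 Cl:1
  CH2 → C:1 H:2
  CH2 → C:1 H:2
  CH2 → C:1 H:2
  CH(NO2) → C:1 H:1 N:1 O:2
  CH2 → C:1 H:2
  CH(CH2OH) → C:2 H:4 O:1
  CH2I → C:1 H:2 I:1
Element totals:
  C: 10
  H: 19
  Cl: 1
  I: 1
  N: 1
  O: 3
Molecular formula: C10H19ClINO3.
  M = 10(12.0) + 19(1.007825) + 34.968853 + 126.904472 + 14.003074 + 3(15.994915)
    = 120.000000 + 19.148675 + 34.968853 + 126.904472 + 14.003074 + 47.984745 = 363.009819

363.0098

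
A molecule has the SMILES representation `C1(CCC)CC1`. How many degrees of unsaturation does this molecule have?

1

Atom tally by fragment:
  cyclopropane ring core → C:3 H:6
  (− 1 ring H displaced by substituents)
  + CH2CH2CH3 → C:3 H:7
Element totals:
  C: 6
  H: 12
Molecular formula: C6H12.
DoU = (2C + 2 + N − H − X) / 2 = (2·6 + 2 + 0 − 12 − 0) / 2 = 1.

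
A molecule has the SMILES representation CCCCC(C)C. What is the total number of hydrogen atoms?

16

Atom tally by fragment:
  CH3 → C:1 H:3
  CH2 → C:1 H:2
  CH2 → C:1 H:2
  CH2 → C:1 H:2
  CH(CH3) → C:2 H:4
  CH3 → C:1 H:3
Element totals:
  C: 7
  H: 16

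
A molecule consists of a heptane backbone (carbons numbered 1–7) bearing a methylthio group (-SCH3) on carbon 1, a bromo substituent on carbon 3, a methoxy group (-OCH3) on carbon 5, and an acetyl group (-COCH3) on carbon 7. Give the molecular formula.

C11H21BrO2S

Atom tally by fragment:
  CH3SCH2 → C:2 H:5 S:1
  CH2 → C:1 H:2
  CH(Br) → C:1 H:1 Br:1
  CH2 → C:1 H:2
  CH(OCH3) → C:2 H:4 O:1
  CH2 → C:1 H:2
  CH2COCH3 → C:3 H:5 O:1
Element totals:
  C: 11
  H: 21
  Br: 1
  O: 2
  S: 1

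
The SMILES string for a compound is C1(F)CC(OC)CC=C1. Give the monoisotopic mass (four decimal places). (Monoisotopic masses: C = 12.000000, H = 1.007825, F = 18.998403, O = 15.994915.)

130.0794

Atom tally by fragment:
  cyclohexene ring core → C:6 H:10
  (− 2 ring H displaced by substituents)
  + F → F:1
  + OCH3 → C:1 H:3 O:1
Element totals:
  C: 7
  H: 11
  F: 1
  O: 1
Molecular formula: C7H11FO.
  M = 7(12.0) + 11(1.007825) + 18.998403 + 15.994915
    = 84.000000 + 11.086075 + 18.998403 + 15.994915 = 130.079393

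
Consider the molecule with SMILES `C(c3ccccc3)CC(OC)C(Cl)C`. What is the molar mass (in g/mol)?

Atom tally by fragment:
  C6H5CH2 → C:7 H:7
  CH2 → C:1 H:2
  CH(OCH3) → C:2 H:4 O:1
  CH(Cl) → C:1 H:1 Cl:1
  CH3 → C:1 H:3
Element totals:
  C: 12
  H: 17
  Cl: 1
  O: 1
Molecular formula: C12H17ClO.
  M = 12(12.011) + 17(1.008) + 35.45 + 15.999
    = 144.132 + 17.136 + 35.450 + 15.999 = 212.717

212.72 g/mol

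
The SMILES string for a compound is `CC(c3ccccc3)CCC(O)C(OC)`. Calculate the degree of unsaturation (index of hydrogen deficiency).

Atom tally by fragment:
  CH3 → C:1 H:3
  CH(C6H5) → C:7 H:6
  CH2 → C:1 H:2
  CH2 → C:1 H:2
  CH(OH) → C:1 H:2 O:1
  CH2OCH3 → C:2 H:5 O:1
Element totals:
  C: 13
  H: 20
  O: 2
Molecular formula: C13H20O2.
DoU = (2C + 2 + N − H − X) / 2 = (2·13 + 2 + 0 − 20 − 0) / 2 = 4.

4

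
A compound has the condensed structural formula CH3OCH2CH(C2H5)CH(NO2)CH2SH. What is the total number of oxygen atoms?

3

Atom tally by fragment:
  CH3OCH2 → C:2 H:5 O:1
  CH(C2H5) → C:3 H:6
  CH(NO2) → C:1 H:1 N:1 O:2
  CH2SH → C:1 H:3 S:1
Element totals:
  C: 7
  H: 15
  N: 1
  O: 3
  S: 1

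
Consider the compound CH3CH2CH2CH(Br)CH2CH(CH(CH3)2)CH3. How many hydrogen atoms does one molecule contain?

Atom tally by fragment:
  CH3 → C:1 H:3
  CH2 → C:1 H:2
  CH2 → C:1 H:2
  CH(Br) → C:1 H:1 Br:1
  CH2 → C:1 H:2
  CH(CH(CH3)2) → C:4 H:8
  CH3 → C:1 H:3
Element totals:
  C: 10
  H: 21
  Br: 1

21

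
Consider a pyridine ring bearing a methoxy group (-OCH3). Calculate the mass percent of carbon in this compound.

66.04%

Atom tally by fragment:
  pyridine ring core → C:5 H:5 N:1
  (− 1 ring H displaced by substituents)
  + OCH3 → C:1 H:3 O:1
Element totals:
  C: 6
  H: 7
  N: 1
  O: 1
Molecular formula: C6H7NO.
Molar mass = 109.128 g/mol.
Mass from C: 6 × 12.011 = 72.066 g/mol.
%C = 72.066 / 109.128 × 100 = 66.04%.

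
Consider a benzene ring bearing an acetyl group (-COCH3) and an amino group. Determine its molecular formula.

C8H9NO

Atom tally by fragment:
  benzene ring core → C:6 H:6
  (− 2 ring H displaced by substituents)
  + COCH3 → C:2 H:3 O:1
  + NH2 → N:1 H:2
Element totals:
  C: 8
  H: 9
  N: 1
  O: 1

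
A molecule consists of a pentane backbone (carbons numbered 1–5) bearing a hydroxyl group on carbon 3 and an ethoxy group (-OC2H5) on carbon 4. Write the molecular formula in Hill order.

Atom tally by fragment:
  CH3 → C:1 H:3
  CH2 → C:1 H:2
  CH(OH) → C:1 H:2 O:1
  CH(OC2H5) → C:3 H:6 O:1
  CH3 → C:1 H:3
Element totals:
  C: 7
  H: 16
  O: 2

C7H16O2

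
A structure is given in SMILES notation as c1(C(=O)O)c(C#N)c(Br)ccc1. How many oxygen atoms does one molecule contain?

2

Atom tally by fragment:
  benzene ring core → C:6 H:6
  (− 3 ring H displaced by substituents)
  + COOH → C:1 H:1 O:2
  + CN → C:1 N:1
  + Br → Br:1
Element totals:
  C: 8
  H: 4
  Br: 1
  N: 1
  O: 2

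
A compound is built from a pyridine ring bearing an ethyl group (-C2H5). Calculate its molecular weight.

Atom tally by fragment:
  pyridine ring core → C:5 H:5 N:1
  (− 1 ring H displaced by substituents)
  + C2H5 → C:2 H:5
Element totals:
  C: 7
  H: 9
  N: 1
Molecular formula: C7H9N.
  M = 7(12.011) + 9(1.008) + 14.007
    = 84.077 + 9.072 + 14.007 = 107.156

107.16 g/mol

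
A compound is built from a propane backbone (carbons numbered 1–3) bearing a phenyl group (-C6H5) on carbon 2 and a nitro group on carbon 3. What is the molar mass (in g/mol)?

Atom tally by fragment:
  CH3 → C:1 H:3
  CH(C6H5) → C:7 H:6
  CH2NO2 → C:1 H:2 N:1 O:2
Element totals:
  C: 9
  H: 11
  N: 1
  O: 2
Molecular formula: C9H11NO2.
  M = 9(12.011) + 11(1.008) + 14.007 + 2(15.999)
    = 108.099 + 11.088 + 14.007 + 31.998 = 165.192

165.19 g/mol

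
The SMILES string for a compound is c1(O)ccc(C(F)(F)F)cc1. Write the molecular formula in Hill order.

Atom tally by fragment:
  benzene ring core → C:6 H:6
  (− 2 ring H displaced by substituents)
  + OH → O:1 H:1
  + CF3 → C:1 F:3
Element totals:
  C: 7
  H: 5
  F: 3
  O: 1

C7H5F3O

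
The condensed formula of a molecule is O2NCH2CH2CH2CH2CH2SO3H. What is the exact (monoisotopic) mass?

197.0358

Atom tally by fragment:
  O2NCH2 → C:1 H:2 N:1 O:2
  CH2 → C:1 H:2
  CH2 → C:1 H:2
  CH2 → C:1 H:2
  CH2SO3H → C:1 H:3 S:1 O:3
Element totals:
  C: 5
  H: 11
  N: 1
  O: 5
  S: 1
Molecular formula: C5H11NO5S.
  M = 5(12.0) + 11(1.007825) + 14.003074 + 5(15.994915) + 31.972071
    = 60.000000 + 11.086075 + 14.003074 + 79.974575 + 31.972071 = 197.035795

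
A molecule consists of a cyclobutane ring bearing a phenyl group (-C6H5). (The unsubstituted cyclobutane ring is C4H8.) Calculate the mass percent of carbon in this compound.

Atom tally by fragment:
  cyclobutane ring core → C:4 H:8
  (− 1 ring H displaced by substituents)
  + C6H5 → C:6 H:5
Element totals:
  C: 10
  H: 12
Molecular formula: C10H12.
Molar mass = 132.206 g/mol.
Mass from C: 10 × 12.011 = 120.110 g/mol.
%C = 120.110 / 132.206 × 100 = 90.85%.

90.85%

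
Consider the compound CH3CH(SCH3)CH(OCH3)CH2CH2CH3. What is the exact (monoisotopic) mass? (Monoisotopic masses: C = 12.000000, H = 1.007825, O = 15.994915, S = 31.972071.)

162.1078

Atom tally by fragment:
  CH3 → C:1 H:3
  CH(SCH3) → C:2 H:4 S:1
  CH(OCH3) → C:2 H:4 O:1
  CH2 → C:1 H:2
  CH2 → C:1 H:2
  CH3 → C:1 H:3
Element totals:
  C: 8
  H: 18
  O: 1
  S: 1
Molecular formula: C8H18OS.
  M = 8(12.0) + 18(1.007825) + 15.994915 + 31.972071
    = 96.000000 + 18.140850 + 15.994915 + 31.972071 = 162.107836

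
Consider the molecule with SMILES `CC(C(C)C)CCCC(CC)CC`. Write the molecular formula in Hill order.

Atom tally by fragment:
  CH3 → C:1 H:3
  CH(CH(CH3)2) → C:4 H:8
  CH2 → C:1 H:2
  CH2 → C:1 H:2
  CH2 → C:1 H:2
  CH(C2H5) → C:3 H:6
  CH2 → C:1 H:2
  CH3 → C:1 H:3
Element totals:
  C: 13
  H: 28

C13H28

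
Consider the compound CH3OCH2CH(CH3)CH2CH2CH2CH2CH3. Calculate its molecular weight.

144.26 g/mol

Element totals:
  C: 9
  H: 20
  O: 1
Molecular formula: C9H20O.
  M = 9(12.011) + 20(1.008) + 15.999
    = 108.099 + 20.160 + 15.999 = 144.258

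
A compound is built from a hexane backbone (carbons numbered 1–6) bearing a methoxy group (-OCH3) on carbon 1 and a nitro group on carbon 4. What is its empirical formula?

C7H15NO3

Atom tally by fragment:
  CH3OCH2 → C:2 H:5 O:1
  CH2 → C:1 H:2
  CH2 → C:1 H:2
  CH(NO2) → C:1 H:1 N:1 O:2
  CH2 → C:1 H:2
  CH3 → C:1 H:3
Element totals:
  C: 7
  H: 15
  N: 1
  O: 3
Molecular formula: C7H15NO3.
gcd of subscripts (7, 15, 1, 3) = 1, so the empirical formula equals the molecular formula.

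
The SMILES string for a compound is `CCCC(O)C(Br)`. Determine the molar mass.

167.05 g/mol

Atom tally by fragment:
  CH3 → C:1 H:3
  CH2 → C:1 H:2
  CH2 → C:1 H:2
  CH(OH) → C:1 H:2 O:1
  CH2Br → C:1 H:2 Br:1
Element totals:
  C: 5
  H: 11
  Br: 1
  O: 1
Molecular formula: C5H11BrO.
  M = 5(12.011) + 11(1.008) + 79.904 + 15.999
    = 60.055 + 11.088 + 79.904 + 15.999 = 167.046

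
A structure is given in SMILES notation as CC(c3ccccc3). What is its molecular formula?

Atom tally by fragment:
  CH3 → C:1 H:3
  CH2C6H5 → C:7 H:7
Element totals:
  C: 8
  H: 10

C8H10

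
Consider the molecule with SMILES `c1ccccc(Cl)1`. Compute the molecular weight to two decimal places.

Atom tally by fragment:
  benzene ring core → C:6 H:6
  (− 1 ring H displaced by substituents)
  + Cl → Cl:1
Element totals:
  C: 6
  H: 5
  Cl: 1
Molecular formula: C6H5Cl.
  M = 6(12.011) + 5(1.008) + 35.45
    = 72.066 + 5.040 + 35.450 = 112.556

112.56 g/mol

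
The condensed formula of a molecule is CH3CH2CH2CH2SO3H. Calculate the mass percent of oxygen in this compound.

34.73%

Atom tally by fragment:
  CH3 → C:1 H:3
  CH2 → C:1 H:2
  CH2 → C:1 H:2
  CH2SO3H → C:1 H:3 S:1 O:3
Element totals:
  C: 4
  H: 10
  O: 3
  S: 1
Molecular formula: C4H10O3S.
Molar mass = 138.181 g/mol.
Mass from O: 3 × 15.999 = 47.997 g/mol.
%O = 47.997 / 138.181 × 100 = 34.73%.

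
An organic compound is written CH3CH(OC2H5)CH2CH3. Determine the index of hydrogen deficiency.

0

Atom tally by fragment:
  CH3 → C:1 H:3
  CH(OC2H5) → C:3 H:6 O:1
  CH2 → C:1 H:2
  CH3 → C:1 H:3
Element totals:
  C: 6
  H: 14
  O: 1
Molecular formula: C6H14O.
DoU = (2C + 2 + N − H − X) / 2 = (2·6 + 2 + 0 − 14 − 0) / 2 = 0.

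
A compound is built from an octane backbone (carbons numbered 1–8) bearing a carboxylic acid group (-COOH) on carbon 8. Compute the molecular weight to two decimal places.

158.24 g/mol

Atom tally by fragment:
  CH3 → C:1 H:3
  CH2 → C:1 H:2
  CH2 → C:1 H:2
  CH2 → C:1 H:2
  CH2 → C:1 H:2
  CH2 → C:1 H:2
  CH2 → C:1 H:2
  CH2COOH → C:2 H:3 O:2
Element totals:
  C: 9
  H: 18
  O: 2
Molecular formula: C9H18O2.
  M = 9(12.011) + 18(1.008) + 2(15.999)
    = 108.099 + 18.144 + 31.998 = 158.241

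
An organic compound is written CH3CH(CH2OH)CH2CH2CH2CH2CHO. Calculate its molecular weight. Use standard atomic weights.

Atom tally by fragment:
  CH3 → C:1 H:3
  CH(CH2OH) → C:2 H:4 O:1
  CH2 → C:1 H:2
  CH2 → C:1 H:2
  CH2 → C:1 H:2
  CH2CHO → C:2 H:3 O:1
Element totals:
  C: 8
  H: 16
  O: 2
Molecular formula: C8H16O2.
  M = 8(12.011) + 16(1.008) + 2(15.999)
    = 96.088 + 16.128 + 31.998 = 144.214

144.21 g/mol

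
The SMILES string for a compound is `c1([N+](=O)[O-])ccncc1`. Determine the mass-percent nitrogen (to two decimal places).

Atom tally by fragment:
  pyridine ring core → C:5 H:5 N:1
  (− 1 ring H displaced by substituents)
  + NO2 → N:1 O:2
Element totals:
  C: 5
  H: 4
  N: 2
  O: 2
Molecular formula: C5H4N2O2.
Molar mass = 124.099 g/mol.
Mass from N: 2 × 14.007 = 28.014 g/mol.
%N = 28.014 / 124.099 × 100 = 22.57%.

22.57%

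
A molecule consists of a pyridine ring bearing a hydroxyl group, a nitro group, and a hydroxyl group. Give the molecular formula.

Atom tally by fragment:
  pyridine ring core → C:5 H:5 N:1
  (− 3 ring H displaced by substituents)
  + OH → O:1 H:1
  + NO2 → N:1 O:2
  + OH → O:1 H:1
Element totals:
  C: 5
  H: 4
  N: 2
  O: 4

C5H4N2O4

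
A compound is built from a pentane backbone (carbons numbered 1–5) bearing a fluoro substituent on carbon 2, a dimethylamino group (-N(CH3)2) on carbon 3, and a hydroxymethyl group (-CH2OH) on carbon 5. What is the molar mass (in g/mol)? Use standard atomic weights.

163.24 g/mol

Atom tally by fragment:
  CH3 → C:1 H:3
  CH(F) → C:1 H:1 F:1
  CH(N(CH3)2) → C:3 H:7 N:1
  CH2 → C:1 H:2
  CH2CH2OH → C:2 H:5 O:1
Element totals:
  C: 8
  H: 18
  F: 1
  N: 1
  O: 1
Molecular formula: C8H18FNO.
  M = 8(12.011) + 18(1.008) + 18.998 + 14.007 + 15.999
    = 96.088 + 18.144 + 18.998 + 14.007 + 15.999 = 163.236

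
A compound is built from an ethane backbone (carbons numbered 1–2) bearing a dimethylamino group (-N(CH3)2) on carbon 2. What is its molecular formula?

C4H11N

Atom tally by fragment:
  CH3 → C:1 H:3
  CH2N(CH3)2 → C:3 H:8 N:1
Element totals:
  C: 4
  H: 11
  N: 1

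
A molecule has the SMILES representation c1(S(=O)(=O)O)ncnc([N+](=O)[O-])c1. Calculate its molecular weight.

Atom tally by fragment:
  pyrimidine ring core → C:4 H:4 N:2
  (− 2 ring H displaced by substituents)
  + SO3H → S:1 O:3 H:1
  + NO2 → N:1 O:2
Element totals:
  C: 4
  H: 3
  N: 3
  O: 5
  S: 1
Molecular formula: C4H3N3O5S.
  M = 4(12.011) + 3(1.008) + 3(14.007) + 5(15.999) + 32.06
    = 48.044 + 3.024 + 42.021 + 79.995 + 32.060 = 205.144

205.14 g/mol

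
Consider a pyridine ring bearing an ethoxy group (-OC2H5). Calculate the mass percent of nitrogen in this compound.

11.37%

Atom tally by fragment:
  pyridine ring core → C:5 H:5 N:1
  (− 1 ring H displaced by substituents)
  + OC2H5 → C:2 H:5 O:1
Element totals:
  C: 7
  H: 9
  N: 1
  O: 1
Molecular formula: C7H9NO.
Molar mass = 123.155 g/mol.
Mass from N: 1 × 14.007 = 14.007 g/mol.
%N = 14.007 / 123.155 × 100 = 11.37%.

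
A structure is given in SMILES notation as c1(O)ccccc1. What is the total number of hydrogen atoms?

6

Atom tally by fragment:
  benzene ring core → C:6 H:6
  (− 1 ring H displaced by substituents)
  + OH → O:1 H:1
Element totals:
  C: 6
  H: 6
  O: 1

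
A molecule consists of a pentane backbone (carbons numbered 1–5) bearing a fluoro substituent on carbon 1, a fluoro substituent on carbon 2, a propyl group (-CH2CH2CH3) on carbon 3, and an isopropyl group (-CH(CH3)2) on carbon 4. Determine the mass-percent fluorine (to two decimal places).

Atom tally by fragment:
  FCH2 → C:1 H:2 F:1
  CH(F) → C:1 H:1 F:1
  CH(CH2CH2CH3) → C:4 H:8
  CH(CH(CH3)2) → C:4 H:8
  CH3 → C:1 H:3
Element totals:
  C: 11
  H: 22
  F: 2
Molecular formula: C11H22F2.
Molar mass = 192.293 g/mol.
Mass from F: 2 × 18.998 = 37.996 g/mol.
%F = 37.996 / 192.293 × 100 = 19.76%.

19.76%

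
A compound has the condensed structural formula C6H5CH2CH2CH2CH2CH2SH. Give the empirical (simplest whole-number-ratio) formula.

Atom tally by fragment:
  C6H5CH2 → C:7 H:7
  CH2 → C:1 H:2
  CH2 → C:1 H:2
  CH2 → C:1 H:2
  CH2SH → C:1 H:3 S:1
Element totals:
  C: 11
  H: 16
  S: 1
Molecular formula: C11H16S.
gcd of subscripts (11, 16, 1) = 1, so the empirical formula equals the molecular formula.

C11H16S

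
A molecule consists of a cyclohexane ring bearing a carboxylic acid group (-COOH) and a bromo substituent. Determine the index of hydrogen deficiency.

2

Atom tally by fragment:
  cyclohexane ring core → C:6 H:12
  (− 2 ring H displaced by substituents)
  + COOH → C:1 H:1 O:2
  + Br → Br:1
Element totals:
  C: 7
  H: 11
  Br: 1
  O: 2
Molecular formula: C7H11BrO2.
DoU = (2C + 2 + N − H − X) / 2 = (2·7 + 2 + 0 − 11 − 1) / 2 = 2.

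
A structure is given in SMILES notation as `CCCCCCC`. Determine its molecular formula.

Atom tally by fragment:
  CH3 → C:1 H:3
  CH2 → C:1 H:2
  CH2 → C:1 H:2
  CH2 → C:1 H:2
  CH2 → C:1 H:2
  CH2 → C:1 H:2
  CH3 → C:1 H:3
Element totals:
  C: 7
  H: 16

C7H16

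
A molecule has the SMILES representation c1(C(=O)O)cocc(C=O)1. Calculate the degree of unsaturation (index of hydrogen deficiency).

Atom tally by fragment:
  furan ring core → C:4 H:4 O:1
  (− 2 ring H displaced by substituents)
  + COOH → C:1 H:1 O:2
  + CHO → C:1 H:1 O:1
Element totals:
  C: 6
  H: 4
  O: 4
Molecular formula: C6H4O4.
DoU = (2C + 2 + N − H − X) / 2 = (2·6 + 2 + 0 − 4 − 0) / 2 = 5.

5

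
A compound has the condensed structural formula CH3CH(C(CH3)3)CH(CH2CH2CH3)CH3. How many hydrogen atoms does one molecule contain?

24

Atom tally by fragment:
  CH3 → C:1 H:3
  CH(C(CH3)3) → C:5 H:10
  CH(CH2CH2CH3) → C:4 H:8
  CH3 → C:1 H:3
Element totals:
  C: 11
  H: 24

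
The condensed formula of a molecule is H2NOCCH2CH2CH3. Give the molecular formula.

C4H9NO

Element totals:
  C: 4
  H: 9
  N: 1
  O: 1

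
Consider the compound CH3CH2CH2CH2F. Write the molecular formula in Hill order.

C4H9F

Atom tally by fragment:
  CH3 → C:1 H:3
  CH2 → C:1 H:2
  CH2 → C:1 H:2
  CH2F → C:1 H:2 F:1
Element totals:
  C: 4
  H: 9
  F: 1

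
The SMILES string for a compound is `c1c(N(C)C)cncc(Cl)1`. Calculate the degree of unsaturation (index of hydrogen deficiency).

4

Atom tally by fragment:
  pyridine ring core → C:5 H:5 N:1
  (− 2 ring H displaced by substituents)
  + N(CH3)2 → N:1 C:2 H:6
  + Cl → Cl:1
Element totals:
  C: 7
  H: 9
  Cl: 1
  N: 2
Molecular formula: C7H9ClN2.
DoU = (2C + 2 + N − H − X) / 2 = (2·7 + 2 + 2 − 9 − 1) / 2 = 4.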